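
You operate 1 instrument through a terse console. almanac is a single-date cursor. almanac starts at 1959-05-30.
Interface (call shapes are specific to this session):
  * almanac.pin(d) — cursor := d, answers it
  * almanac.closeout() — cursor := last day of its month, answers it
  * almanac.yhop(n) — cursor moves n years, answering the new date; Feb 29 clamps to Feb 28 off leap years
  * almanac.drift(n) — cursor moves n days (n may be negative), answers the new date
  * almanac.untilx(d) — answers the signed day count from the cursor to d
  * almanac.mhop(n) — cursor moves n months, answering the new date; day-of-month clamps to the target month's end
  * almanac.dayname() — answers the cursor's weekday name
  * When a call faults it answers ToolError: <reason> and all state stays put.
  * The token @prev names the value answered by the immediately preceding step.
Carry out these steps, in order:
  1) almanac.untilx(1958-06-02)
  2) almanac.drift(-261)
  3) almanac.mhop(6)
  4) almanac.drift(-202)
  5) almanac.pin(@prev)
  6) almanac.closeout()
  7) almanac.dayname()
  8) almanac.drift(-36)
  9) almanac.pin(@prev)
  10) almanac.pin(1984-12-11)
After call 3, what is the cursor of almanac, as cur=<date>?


I run almanac.untilx with d→1958-06-02, — result: -362.
I use almanac.drift with n→-261, which returns 1958-09-11.
I try almanac.mhop with n→6, and see 1959-03-11.
I call almanac.drift with n→-202, giving 1958-08-21.
I call almanac.pin with d→@prev, yielding 1958-08-21.
Next I call almanac.closeout(), yielding 1958-08-31.
Using almanac.dayname, and see Sunday.
Then almanac.drift with n→-36, and see 1958-07-26.
Invoking almanac.pin with d→@prev, yielding 1958-07-26.
I try almanac.pin with d→1984-12-11, and get 1984-12-11.

Answer: cur=1959-03-11


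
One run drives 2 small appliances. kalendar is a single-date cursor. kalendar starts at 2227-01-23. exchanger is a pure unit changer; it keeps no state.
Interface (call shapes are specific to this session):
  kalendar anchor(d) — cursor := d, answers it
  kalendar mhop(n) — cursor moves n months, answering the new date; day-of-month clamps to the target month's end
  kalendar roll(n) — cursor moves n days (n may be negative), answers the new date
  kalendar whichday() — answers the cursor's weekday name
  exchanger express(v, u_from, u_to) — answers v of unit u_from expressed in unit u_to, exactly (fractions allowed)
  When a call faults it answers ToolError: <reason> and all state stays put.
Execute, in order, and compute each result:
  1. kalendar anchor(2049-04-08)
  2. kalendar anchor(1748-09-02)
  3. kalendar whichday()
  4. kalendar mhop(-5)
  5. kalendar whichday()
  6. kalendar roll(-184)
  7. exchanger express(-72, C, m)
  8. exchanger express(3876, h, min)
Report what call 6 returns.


// 1. kalendar anchor(d→2049-04-08) => 2049-04-08
// 2. kalendar anchor(d→1748-09-02) => 1748-09-02
// 3. kalendar whichday() => Monday
// 4. kalendar mhop(n→-5) => 1748-04-02
// 5. kalendar whichday() => Tuesday
// 6. kalendar roll(n→-184) => 1747-10-01
// 7. exchanger express(v→-72, u_from→C, u_to→m) => ToolError: incompatible units
// 8. exchanger express(v→3876, u_from→h, u_to→min) => 232560

Answer: 1747-10-01


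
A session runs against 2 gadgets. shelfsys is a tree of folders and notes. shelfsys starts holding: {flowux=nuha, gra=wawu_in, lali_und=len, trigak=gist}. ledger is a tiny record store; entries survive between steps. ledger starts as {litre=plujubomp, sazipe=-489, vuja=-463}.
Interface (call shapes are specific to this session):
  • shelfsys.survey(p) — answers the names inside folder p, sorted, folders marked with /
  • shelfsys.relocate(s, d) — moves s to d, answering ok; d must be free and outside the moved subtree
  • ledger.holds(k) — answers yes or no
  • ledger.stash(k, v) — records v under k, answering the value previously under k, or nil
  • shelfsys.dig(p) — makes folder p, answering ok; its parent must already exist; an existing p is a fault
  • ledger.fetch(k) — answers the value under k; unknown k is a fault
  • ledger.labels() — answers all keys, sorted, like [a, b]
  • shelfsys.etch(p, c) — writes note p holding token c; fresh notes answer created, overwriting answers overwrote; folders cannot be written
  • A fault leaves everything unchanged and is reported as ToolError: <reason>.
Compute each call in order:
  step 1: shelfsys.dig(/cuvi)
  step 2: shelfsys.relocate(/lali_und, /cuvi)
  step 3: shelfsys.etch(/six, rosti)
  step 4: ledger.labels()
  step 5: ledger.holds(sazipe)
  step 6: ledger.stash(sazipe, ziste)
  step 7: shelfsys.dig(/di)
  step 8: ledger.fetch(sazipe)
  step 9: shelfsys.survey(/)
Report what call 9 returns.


Answer: [cuvi/, di/, flowux, gra, lali_und, six, trigak]

Derivation:
CALL shelfsys.dig[p='/cuvi']
RET  ok
CALL shelfsys.relocate[s='/lali_und'; d='/cuvi']
RET  ToolError: exists
CALL shelfsys.etch[p='/six'; c='rosti']
RET  created
CALL ledger.labels[]
RET  [litre, sazipe, vuja]
CALL ledger.holds[k='sazipe']
RET  yes
CALL ledger.stash[k='sazipe'; v='ziste']
RET  -489
CALL shelfsys.dig[p='/di']
RET  ok
CALL ledger.fetch[k='sazipe']
RET  ziste
CALL shelfsys.survey[p='/']
RET  [cuvi/, di/, flowux, gra, lali_und, six, trigak]


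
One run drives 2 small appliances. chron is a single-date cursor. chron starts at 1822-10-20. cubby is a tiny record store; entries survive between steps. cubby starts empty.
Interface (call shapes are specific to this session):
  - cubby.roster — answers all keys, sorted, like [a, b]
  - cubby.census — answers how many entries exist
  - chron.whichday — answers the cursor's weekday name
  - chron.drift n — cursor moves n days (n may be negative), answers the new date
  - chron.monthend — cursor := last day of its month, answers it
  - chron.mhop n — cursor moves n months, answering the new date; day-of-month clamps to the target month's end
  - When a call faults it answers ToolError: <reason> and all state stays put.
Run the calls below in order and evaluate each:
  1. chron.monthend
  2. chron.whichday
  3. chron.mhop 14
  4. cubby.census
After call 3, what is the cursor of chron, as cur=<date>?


# 1. chron.monthend() -> 1822-10-31
# 2. chron.whichday() -> Thursday
# 3. chron.mhop(n→14) -> 1823-12-31
# 4. cubby.census() -> 0

Answer: cur=1823-12-31


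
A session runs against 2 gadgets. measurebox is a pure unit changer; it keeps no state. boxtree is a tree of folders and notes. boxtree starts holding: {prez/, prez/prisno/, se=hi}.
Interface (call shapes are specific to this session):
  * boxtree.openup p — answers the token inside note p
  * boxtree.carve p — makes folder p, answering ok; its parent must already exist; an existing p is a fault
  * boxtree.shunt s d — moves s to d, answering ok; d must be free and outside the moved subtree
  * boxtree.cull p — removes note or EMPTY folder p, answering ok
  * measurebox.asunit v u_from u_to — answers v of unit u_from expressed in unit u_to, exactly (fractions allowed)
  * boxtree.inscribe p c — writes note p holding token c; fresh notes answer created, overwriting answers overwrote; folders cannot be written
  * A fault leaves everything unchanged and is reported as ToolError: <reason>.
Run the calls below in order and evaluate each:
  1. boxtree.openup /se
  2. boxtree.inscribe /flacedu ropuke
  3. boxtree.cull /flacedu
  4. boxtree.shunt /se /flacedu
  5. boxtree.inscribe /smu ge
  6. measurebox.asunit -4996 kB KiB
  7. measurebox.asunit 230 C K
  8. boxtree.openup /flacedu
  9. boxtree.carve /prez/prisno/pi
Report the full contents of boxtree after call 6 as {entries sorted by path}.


% boxtree.openup(p=/se) => hi
% boxtree.inscribe(p=/flacedu, c=ropuke) => created
% boxtree.cull(p=/flacedu) => ok
% boxtree.shunt(s=/se, d=/flacedu) => ok
% boxtree.inscribe(p=/smu, c=ge) => created
% measurebox.asunit(v=-4996, u_from=kB, u_to=KiB) => -156125/32
% measurebox.asunit(v=230, u_from=C, u_to=K) => 10063/20
% boxtree.openup(p=/flacedu) => hi
% boxtree.carve(p=/prez/prisno/pi) => ok

Answer: {flacedu=hi, prez/, prez/prisno/, smu=ge}


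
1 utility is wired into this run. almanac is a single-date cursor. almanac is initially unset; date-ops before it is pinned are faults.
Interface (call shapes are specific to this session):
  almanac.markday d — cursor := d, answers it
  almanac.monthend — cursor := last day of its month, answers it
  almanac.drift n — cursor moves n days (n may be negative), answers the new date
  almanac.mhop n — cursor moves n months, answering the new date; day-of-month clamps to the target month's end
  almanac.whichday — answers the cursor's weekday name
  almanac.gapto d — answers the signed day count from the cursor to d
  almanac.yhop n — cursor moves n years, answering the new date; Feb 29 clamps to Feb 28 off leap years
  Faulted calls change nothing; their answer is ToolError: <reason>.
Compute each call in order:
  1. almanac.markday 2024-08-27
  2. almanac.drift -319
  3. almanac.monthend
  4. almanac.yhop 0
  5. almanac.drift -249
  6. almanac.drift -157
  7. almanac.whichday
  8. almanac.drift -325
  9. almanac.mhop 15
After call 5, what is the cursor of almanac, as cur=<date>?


==> markday(d=2024-08-27)
<== 2024-08-27
==> drift(n=-319)
<== 2023-10-13
==> monthend()
<== 2023-10-31
==> yhop(n=0)
<== 2023-10-31
==> drift(n=-249)
<== 2023-02-24
==> drift(n=-157)
<== 2022-09-20
==> whichday()
<== Tuesday
==> drift(n=-325)
<== 2021-10-30
==> mhop(n=15)
<== 2023-01-30

Answer: cur=2023-02-24


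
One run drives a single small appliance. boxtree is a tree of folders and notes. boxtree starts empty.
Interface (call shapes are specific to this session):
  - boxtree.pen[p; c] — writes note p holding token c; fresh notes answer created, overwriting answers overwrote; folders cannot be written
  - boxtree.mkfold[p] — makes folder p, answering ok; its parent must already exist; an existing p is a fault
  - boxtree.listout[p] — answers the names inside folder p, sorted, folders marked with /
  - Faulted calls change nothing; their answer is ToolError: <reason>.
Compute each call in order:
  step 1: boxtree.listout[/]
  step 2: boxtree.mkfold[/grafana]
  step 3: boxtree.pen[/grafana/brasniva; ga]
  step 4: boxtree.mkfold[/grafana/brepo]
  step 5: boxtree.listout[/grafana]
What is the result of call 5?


Do: boxtree.listout[p→/]
See: []
Do: boxtree.mkfold[p→/grafana]
See: ok
Do: boxtree.pen[p→/grafana/brasniva; c→ga]
See: created
Do: boxtree.mkfold[p→/grafana/brepo]
See: ok
Do: boxtree.listout[p→/grafana]
See: [brasniva, brepo/]

Answer: [brasniva, brepo/]


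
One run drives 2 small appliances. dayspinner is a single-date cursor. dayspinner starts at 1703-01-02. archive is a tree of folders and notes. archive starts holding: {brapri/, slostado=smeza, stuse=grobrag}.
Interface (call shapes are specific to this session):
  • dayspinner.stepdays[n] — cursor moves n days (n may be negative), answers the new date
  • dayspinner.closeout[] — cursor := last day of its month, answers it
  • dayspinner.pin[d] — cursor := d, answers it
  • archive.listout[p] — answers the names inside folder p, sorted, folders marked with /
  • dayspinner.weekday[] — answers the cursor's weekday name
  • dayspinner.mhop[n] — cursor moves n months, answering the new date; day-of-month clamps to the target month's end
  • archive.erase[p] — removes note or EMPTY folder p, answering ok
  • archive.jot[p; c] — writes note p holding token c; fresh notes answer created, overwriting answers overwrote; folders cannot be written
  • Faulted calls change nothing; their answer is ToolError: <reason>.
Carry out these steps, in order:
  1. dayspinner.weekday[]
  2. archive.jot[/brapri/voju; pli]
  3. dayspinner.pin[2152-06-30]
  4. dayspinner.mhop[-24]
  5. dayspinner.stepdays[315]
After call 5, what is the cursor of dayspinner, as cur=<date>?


·→ dayspinner.weekday()
·← Tuesday
·→ archive.jot(p: /brapri/voju, c: pli)
·← created
·→ dayspinner.pin(d: 2152-06-30)
·← 2152-06-30
·→ dayspinner.mhop(n: -24)
·← 2150-06-30
·→ dayspinner.stepdays(n: 315)
·← 2151-05-11

Answer: cur=2151-05-11


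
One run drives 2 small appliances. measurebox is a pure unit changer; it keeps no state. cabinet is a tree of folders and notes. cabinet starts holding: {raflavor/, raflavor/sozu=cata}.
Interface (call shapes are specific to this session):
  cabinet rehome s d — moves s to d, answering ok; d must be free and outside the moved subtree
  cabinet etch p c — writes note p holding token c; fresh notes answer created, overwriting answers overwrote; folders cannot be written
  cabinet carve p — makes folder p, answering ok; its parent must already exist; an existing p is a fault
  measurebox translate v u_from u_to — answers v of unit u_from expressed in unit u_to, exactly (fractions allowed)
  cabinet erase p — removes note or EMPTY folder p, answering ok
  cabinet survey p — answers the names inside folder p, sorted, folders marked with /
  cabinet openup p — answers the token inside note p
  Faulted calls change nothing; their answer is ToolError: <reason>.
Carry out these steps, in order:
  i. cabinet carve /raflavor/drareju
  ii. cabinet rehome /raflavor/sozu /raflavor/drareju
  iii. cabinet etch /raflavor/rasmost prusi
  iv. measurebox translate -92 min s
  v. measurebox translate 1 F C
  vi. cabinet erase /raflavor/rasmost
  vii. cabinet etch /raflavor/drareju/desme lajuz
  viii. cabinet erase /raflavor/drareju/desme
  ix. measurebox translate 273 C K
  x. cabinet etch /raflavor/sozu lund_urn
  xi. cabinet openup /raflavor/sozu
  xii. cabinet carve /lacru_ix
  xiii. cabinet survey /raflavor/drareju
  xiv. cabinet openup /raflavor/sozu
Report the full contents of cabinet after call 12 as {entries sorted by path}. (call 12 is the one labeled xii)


→ cabinet carve(/raflavor/drareju)
← ok
→ cabinet rehome(/raflavor/sozu, /raflavor/drareju)
← ToolError: exists
→ cabinet etch(/raflavor/rasmost, prusi)
← created
→ measurebox translate(-92, min, s)
← -5520
→ measurebox translate(1, F, C)
← -155/9
→ cabinet erase(/raflavor/rasmost)
← ok
→ cabinet etch(/raflavor/drareju/desme, lajuz)
← created
→ cabinet erase(/raflavor/drareju/desme)
← ok
→ measurebox translate(273, C, K)
← 10923/20
→ cabinet etch(/raflavor/sozu, lund_urn)
← overwrote
→ cabinet openup(/raflavor/sozu)
← lund_urn
→ cabinet carve(/lacru_ix)
← ok
→ cabinet survey(/raflavor/drareju)
← []
→ cabinet openup(/raflavor/sozu)
← lund_urn

Answer: {lacru_ix/, raflavor/, raflavor/drareju/, raflavor/sozu=lund_urn}


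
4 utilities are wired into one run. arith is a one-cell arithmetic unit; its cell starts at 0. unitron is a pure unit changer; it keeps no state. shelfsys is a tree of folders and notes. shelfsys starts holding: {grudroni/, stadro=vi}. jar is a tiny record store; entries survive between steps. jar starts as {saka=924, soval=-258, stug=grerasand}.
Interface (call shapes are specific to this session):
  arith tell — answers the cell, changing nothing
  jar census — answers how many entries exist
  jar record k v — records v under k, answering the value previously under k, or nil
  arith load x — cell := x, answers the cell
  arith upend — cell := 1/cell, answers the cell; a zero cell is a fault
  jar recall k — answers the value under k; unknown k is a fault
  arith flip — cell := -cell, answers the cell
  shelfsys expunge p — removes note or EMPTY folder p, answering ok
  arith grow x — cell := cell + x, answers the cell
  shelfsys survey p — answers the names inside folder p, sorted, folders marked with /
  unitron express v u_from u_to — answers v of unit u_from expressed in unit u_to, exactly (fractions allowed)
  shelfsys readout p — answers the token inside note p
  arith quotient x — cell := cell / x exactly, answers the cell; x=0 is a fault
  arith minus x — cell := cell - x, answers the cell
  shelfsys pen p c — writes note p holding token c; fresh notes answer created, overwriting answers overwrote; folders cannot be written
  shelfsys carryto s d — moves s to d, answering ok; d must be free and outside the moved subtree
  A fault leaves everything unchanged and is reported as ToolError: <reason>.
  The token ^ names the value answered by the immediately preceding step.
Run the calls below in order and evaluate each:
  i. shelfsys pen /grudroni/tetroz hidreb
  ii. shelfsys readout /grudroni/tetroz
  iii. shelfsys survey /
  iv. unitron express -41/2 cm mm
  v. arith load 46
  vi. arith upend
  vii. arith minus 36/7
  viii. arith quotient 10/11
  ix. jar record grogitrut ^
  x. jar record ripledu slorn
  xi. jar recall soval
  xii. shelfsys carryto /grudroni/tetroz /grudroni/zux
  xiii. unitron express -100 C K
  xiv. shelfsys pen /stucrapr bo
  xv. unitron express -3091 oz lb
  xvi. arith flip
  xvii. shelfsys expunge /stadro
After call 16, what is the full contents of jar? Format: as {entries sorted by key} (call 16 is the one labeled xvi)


-- shelfsys pen(p='/grudroni/tetroz', c='hidreb') == created
-- shelfsys readout(p='/grudroni/tetroz') == hidreb
-- shelfsys survey(p='/') == [grudroni/, stadro]
-- unitron express(v='-41/2', u_from='cm', u_to='mm') == -205
-- arith load(x='46') == 46
-- arith upend() == 1/46
-- arith minus(x='36/7') == -1649/322
-- arith quotient(x='10/11') == -18139/3220
-- jar record(k='grogitrut', v='^') == nil
-- jar record(k='ripledu', v='slorn') == nil
-- jar recall(k='soval') == -258
-- shelfsys carryto(s='/grudroni/tetroz', d='/grudroni/zux') == ok
-- unitron express(v='-100', u_from='C', u_to='K') == 3463/20
-- shelfsys pen(p='/stucrapr', c='bo') == created
-- unitron express(v='-3091', u_from='oz', u_to='lb') == -3091/16
-- arith flip() == 18139/3220
-- shelfsys expunge(p='/stadro') == ok

Answer: {grogitrut=-18139/3220, ripledu=slorn, saka=924, soval=-258, stug=grerasand}


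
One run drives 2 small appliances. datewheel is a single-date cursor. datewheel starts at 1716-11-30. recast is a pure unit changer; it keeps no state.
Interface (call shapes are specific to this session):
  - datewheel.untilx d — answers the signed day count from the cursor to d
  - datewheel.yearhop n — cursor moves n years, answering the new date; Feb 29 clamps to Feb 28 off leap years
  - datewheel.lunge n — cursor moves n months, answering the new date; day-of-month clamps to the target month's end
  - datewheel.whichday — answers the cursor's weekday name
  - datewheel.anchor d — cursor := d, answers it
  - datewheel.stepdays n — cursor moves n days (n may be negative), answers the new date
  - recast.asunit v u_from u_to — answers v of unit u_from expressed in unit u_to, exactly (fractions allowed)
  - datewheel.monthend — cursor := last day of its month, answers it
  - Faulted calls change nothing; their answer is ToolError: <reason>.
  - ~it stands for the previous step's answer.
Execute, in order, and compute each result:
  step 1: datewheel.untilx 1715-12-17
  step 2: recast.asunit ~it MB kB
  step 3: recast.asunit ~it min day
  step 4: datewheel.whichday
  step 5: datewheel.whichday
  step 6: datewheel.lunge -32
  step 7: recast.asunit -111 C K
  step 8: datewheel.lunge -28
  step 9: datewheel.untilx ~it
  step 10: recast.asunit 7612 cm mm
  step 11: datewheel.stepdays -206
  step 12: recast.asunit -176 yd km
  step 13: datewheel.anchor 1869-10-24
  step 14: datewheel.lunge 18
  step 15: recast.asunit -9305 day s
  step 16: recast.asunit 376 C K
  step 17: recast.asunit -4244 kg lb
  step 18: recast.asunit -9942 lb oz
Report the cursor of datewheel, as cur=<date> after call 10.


Act: datewheel.untilx[d='1715-12-17']
Obs: -349
Act: recast.asunit[v='~it'; u_from='MB'; u_to='kB']
Obs: -349000
Act: recast.asunit[v='~it'; u_from='min'; u_to='day']
Obs: -8725/36
Act: datewheel.whichday[]
Obs: Monday
Act: datewheel.whichday[]
Obs: Monday
Act: datewheel.lunge[n='-32']
Obs: 1714-03-30
Act: recast.asunit[v='-111'; u_from='C'; u_to='K']
Obs: 3243/20
Act: datewheel.lunge[n='-28']
Obs: 1711-11-30
Act: datewheel.untilx[d='~it']
Obs: 0
Act: recast.asunit[v='7612'; u_from='cm'; u_to='mm']
Obs: 76120
Act: datewheel.stepdays[n='-206']
Obs: 1711-05-08
Act: recast.asunit[v='-176'; u_from='yd'; u_to='km']
Obs: -12573/78125
Act: datewheel.anchor[d='1869-10-24']
Obs: 1869-10-24
Act: datewheel.lunge[n='18']
Obs: 1871-04-24
Act: recast.asunit[v='-9305'; u_from='day'; u_to='s']
Obs: -803952000
Act: recast.asunit[v='376'; u_from='C'; u_to='K']
Obs: 12983/20
Act: recast.asunit[v='-4244'; u_from='kg'; u_to='lb']
Obs: -424400000000/45359237
Act: recast.asunit[v='-9942'; u_from='lb'; u_to='oz']
Obs: -159072

Answer: cur=1711-11-30


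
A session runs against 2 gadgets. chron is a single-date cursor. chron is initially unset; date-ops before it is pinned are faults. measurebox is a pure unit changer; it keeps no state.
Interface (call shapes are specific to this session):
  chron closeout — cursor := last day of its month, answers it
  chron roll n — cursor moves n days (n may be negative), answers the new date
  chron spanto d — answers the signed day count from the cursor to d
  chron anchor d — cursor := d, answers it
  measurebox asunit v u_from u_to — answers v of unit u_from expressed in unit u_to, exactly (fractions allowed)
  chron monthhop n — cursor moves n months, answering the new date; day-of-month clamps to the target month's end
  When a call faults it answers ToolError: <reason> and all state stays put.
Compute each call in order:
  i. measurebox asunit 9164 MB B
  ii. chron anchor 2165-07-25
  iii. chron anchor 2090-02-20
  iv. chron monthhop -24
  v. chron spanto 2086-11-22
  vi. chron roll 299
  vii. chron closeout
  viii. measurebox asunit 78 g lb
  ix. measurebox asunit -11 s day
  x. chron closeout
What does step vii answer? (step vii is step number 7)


Step: measurebox asunit[v=9164; u_from=MB; u_to=B]
Result: 9164000000
Step: chron anchor[d=2165-07-25]
Result: 2165-07-25
Step: chron anchor[d=2090-02-20]
Result: 2090-02-20
Step: chron monthhop[n=-24]
Result: 2088-02-20
Step: chron spanto[d=2086-11-22]
Result: -455
Step: chron roll[n=299]
Result: 2088-12-15
Step: chron closeout[]
Result: 2088-12-31
Step: measurebox asunit[v=78; u_from=g; u_to=lb]
Result: 7800000/45359237
Step: measurebox asunit[v=-11; u_from=s; u_to=day]
Result: -11/86400
Step: chron closeout[]
Result: 2088-12-31

Answer: 2088-12-31


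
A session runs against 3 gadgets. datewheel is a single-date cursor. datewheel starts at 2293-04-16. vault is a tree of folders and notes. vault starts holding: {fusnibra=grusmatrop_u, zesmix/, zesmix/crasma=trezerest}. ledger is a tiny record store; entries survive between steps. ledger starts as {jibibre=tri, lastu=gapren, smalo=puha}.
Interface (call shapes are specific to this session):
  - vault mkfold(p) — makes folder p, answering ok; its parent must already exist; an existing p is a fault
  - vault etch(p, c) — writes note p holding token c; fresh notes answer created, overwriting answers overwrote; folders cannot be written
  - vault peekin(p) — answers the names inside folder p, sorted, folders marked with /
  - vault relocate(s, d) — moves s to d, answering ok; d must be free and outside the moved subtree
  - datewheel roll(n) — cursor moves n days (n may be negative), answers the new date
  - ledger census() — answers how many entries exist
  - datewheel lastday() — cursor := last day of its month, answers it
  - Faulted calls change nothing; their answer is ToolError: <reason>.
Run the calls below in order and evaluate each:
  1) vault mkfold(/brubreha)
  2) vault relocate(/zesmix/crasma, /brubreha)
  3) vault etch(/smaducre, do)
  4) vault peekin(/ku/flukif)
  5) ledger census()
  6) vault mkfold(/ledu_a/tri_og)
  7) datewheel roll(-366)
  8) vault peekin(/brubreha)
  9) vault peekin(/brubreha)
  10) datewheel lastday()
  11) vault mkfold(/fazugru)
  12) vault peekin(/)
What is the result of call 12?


Answer: [brubreha/, fazugru/, fusnibra, smaducre, zesmix/]

Derivation:
>> vault mkfold(/brubreha)
<< ok
>> vault relocate(/zesmix/crasma, /brubreha)
<< ToolError: exists
>> vault etch(/smaducre, do)
<< created
>> vault peekin(/ku/flukif)
<< ToolError: not found
>> ledger census()
<< 3
>> vault mkfold(/ledu_a/tri_og)
<< ToolError: no parent
>> datewheel roll(-366)
<< 2292-04-15
>> vault peekin(/brubreha)
<< []
>> vault peekin(/brubreha)
<< []
>> datewheel lastday()
<< 2292-04-30
>> vault mkfold(/fazugru)
<< ok
>> vault peekin(/)
<< [brubreha/, fazugru/, fusnibra, smaducre, zesmix/]


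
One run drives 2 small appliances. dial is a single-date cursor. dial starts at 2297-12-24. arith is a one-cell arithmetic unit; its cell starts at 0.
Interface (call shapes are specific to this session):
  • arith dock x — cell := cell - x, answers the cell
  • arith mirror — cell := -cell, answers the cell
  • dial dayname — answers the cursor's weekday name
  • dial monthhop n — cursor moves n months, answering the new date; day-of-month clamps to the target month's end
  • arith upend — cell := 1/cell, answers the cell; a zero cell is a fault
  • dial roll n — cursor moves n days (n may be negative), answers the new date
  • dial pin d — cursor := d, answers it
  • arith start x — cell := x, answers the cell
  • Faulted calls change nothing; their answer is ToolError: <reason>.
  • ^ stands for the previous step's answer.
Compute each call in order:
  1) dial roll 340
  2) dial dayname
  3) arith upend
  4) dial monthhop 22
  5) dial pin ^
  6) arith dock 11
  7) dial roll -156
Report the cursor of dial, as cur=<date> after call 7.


I try dial roll(n→340), yielding 2298-11-29.
Now I run dial dayname(): Tuesday.
I run arith upend, and see ToolError: reciprocal of zero.
Using dial monthhop(n→22), and get 2300-09-29.
Then dial pin(d→^), and get 2300-09-29.
Next I call arith dock(x→11), giving -11.
Next I call dial roll(n→-156), which returns 2300-04-26.

Answer: cur=2300-04-26


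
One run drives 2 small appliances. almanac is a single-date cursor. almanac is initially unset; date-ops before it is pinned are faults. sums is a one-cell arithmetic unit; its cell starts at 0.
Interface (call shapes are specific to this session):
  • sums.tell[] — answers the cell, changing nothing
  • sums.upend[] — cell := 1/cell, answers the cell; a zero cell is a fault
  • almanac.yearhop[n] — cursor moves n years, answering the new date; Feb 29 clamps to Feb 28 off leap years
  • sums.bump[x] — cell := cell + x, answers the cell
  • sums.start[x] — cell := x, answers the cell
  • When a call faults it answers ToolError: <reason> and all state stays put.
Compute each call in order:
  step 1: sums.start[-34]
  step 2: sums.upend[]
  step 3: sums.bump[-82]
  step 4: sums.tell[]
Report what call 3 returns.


Answer: -2789/34

Derivation:
# 1. start(x='-34') ~> -34
# 2. upend() ~> -1/34
# 3. bump(x='-82') ~> -2789/34
# 4. tell() ~> -2789/34


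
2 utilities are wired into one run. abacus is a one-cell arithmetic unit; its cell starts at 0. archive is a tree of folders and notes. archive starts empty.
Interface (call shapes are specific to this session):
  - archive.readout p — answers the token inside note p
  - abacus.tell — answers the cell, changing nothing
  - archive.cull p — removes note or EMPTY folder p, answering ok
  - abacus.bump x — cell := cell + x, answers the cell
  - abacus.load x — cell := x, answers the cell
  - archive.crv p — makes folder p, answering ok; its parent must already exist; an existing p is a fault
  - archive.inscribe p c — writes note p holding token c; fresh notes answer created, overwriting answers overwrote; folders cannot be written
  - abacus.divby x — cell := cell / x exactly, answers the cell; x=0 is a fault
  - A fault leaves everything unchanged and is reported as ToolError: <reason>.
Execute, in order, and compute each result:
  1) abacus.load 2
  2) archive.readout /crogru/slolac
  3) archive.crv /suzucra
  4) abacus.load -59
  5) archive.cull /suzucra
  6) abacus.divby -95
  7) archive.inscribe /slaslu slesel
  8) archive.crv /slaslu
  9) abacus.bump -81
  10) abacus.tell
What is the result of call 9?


-- abacus.load(x='2') ~> 2
-- archive.readout(p='/crogru/slolac') ~> ToolError: not found
-- archive.crv(p='/suzucra') ~> ok
-- abacus.load(x='-59') ~> -59
-- archive.cull(p='/suzucra') ~> ok
-- abacus.divby(x='-95') ~> 59/95
-- archive.inscribe(p='/slaslu', c='slesel') ~> created
-- archive.crv(p='/slaslu') ~> ToolError: exists
-- abacus.bump(x='-81') ~> -7636/95
-- abacus.tell() ~> -7636/95

Answer: -7636/95


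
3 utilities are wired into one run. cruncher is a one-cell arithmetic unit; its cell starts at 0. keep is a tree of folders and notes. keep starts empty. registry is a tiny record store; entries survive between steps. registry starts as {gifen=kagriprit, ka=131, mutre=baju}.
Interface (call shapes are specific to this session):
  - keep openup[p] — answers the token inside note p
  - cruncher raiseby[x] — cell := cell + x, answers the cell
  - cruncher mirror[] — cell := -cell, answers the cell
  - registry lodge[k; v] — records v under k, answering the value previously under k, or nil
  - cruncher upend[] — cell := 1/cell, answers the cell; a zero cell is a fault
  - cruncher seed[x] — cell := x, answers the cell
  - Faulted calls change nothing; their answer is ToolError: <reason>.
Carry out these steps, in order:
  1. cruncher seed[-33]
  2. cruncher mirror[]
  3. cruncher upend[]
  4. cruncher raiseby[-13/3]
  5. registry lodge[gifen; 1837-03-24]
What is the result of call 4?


Answer: -142/33

Derivation:
Step: cruncher seed[-33]
Result: -33
Step: cruncher mirror[]
Result: 33
Step: cruncher upend[]
Result: 1/33
Step: cruncher raiseby[-13/3]
Result: -142/33
Step: registry lodge[gifen; 1837-03-24]
Result: kagriprit


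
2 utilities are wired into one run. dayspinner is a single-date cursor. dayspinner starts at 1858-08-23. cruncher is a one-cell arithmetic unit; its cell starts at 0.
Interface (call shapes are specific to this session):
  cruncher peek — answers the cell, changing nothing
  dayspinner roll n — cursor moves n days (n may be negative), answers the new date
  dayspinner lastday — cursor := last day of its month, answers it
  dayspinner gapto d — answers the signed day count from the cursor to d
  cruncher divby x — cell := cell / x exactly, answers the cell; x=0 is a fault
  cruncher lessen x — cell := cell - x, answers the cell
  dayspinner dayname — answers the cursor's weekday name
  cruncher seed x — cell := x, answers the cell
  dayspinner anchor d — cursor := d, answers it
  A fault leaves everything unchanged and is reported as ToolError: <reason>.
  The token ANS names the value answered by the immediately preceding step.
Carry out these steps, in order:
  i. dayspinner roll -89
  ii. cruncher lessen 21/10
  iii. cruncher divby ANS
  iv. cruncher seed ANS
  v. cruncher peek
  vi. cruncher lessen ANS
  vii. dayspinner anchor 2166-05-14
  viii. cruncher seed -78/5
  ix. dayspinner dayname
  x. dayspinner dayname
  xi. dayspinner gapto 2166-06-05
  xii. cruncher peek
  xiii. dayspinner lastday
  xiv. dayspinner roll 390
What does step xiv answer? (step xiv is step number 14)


Answer: 2167-06-25

Derivation:
Next I call dayspinner roll passing n→-89, and observe 1858-05-26.
Then cruncher lessen passing x→21/10, giving -21/10.
I call cruncher divby passing x→ANS, which returns 1.
Then cruncher seed passing x→ANS, and get 1.
Using cruncher peek, and get 1.
I use cruncher lessen passing x→ANS, → 0.
I use dayspinner anchor passing d→2166-05-14, — result: 2166-05-14.
I call cruncher seed passing x→-78/5, which returns -78/5.
I call dayspinner dayname, giving Wednesday.
I use dayspinner dayname, which returns Wednesday.
Invoking dayspinner gapto passing d→2166-06-05, yielding 22.
Then cruncher peek, → -78/5.
I invoke dayspinner lastday, yielding 2166-05-31.
I call dayspinner roll passing n→390, which returns 2167-06-25.


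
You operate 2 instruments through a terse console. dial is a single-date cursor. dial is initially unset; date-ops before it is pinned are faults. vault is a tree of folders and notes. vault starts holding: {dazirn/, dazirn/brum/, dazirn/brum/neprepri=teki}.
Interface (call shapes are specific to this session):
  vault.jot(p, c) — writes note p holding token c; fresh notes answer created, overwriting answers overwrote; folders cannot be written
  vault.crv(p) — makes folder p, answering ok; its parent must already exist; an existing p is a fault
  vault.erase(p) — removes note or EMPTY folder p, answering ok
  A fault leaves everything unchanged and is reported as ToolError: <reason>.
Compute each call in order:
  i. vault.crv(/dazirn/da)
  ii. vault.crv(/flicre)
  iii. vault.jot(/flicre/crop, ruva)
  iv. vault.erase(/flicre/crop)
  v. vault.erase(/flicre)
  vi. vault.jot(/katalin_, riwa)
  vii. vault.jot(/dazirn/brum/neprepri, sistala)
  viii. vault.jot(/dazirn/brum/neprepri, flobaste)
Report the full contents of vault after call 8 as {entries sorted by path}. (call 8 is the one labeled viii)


Answer: {dazirn/, dazirn/brum/, dazirn/brum/neprepri=flobaste, dazirn/da/, katalin_=riwa}

Derivation:
Next I call crv passing /dazirn/da, and observe ok.
Using crv passing /flicre, yielding ok.
Using jot passing /flicre/crop, ruva, and see created.
I call erase passing /flicre/crop, and observe ok.
Now I run erase passing /flicre, and observe ok.
I invoke jot passing /katalin_, riwa, and get created.
I run jot passing /dazirn/brum/neprepri, sistala, yielding overwrote.
I try jot passing /dazirn/brum/neprepri, flobaste, which returns overwrote.


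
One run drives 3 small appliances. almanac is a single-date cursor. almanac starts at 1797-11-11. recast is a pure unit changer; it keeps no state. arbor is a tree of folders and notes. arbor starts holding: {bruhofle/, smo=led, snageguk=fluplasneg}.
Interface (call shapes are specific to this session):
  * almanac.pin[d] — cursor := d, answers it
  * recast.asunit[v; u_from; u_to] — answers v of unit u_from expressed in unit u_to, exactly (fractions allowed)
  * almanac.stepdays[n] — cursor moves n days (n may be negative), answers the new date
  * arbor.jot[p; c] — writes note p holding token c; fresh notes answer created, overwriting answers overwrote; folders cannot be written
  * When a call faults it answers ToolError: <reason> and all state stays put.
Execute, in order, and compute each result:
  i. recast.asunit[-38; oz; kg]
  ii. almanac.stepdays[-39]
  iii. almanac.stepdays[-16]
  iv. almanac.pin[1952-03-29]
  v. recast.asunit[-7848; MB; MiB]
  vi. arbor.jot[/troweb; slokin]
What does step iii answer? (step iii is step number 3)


-> recast.asunit(v: -38, u_from: oz, u_to: kg)
<- -861825503/800000000
-> almanac.stepdays(n: -39)
<- 1797-10-03
-> almanac.stepdays(n: -16)
<- 1797-09-17
-> almanac.pin(d: 1952-03-29)
<- 1952-03-29
-> recast.asunit(v: -7848, u_from: MB, u_to: MiB)
<- -15328125/2048
-> arbor.jot(p: /troweb, c: slokin)
<- created

Answer: 1797-09-17


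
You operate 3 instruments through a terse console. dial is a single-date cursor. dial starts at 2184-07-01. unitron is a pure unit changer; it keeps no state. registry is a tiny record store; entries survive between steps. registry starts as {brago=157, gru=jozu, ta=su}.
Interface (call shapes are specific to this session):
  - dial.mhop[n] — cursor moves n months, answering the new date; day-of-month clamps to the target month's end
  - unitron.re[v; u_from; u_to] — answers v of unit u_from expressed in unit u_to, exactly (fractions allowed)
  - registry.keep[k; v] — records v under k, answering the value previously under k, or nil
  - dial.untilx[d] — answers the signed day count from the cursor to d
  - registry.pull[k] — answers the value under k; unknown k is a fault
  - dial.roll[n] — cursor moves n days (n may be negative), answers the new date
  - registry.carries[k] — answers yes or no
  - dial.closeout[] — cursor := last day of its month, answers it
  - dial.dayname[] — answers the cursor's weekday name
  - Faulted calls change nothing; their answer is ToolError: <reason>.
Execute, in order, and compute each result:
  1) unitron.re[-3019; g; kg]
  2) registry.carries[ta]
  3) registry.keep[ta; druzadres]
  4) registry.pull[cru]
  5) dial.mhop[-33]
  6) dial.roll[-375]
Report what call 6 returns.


Using unitron.re(v→-3019, u_from→g, u_to→kg), and get -3019/1000.
I run registry.carries(k→ta): yes.
Using registry.keep(k→ta, v→druzadres), and get su.
I invoke registry.pull(k→cru), and observe ToolError: no such key cru.
Calling dial.mhop(n→-33), and observe 2181-10-01.
Using dial.roll(n→-375), and see 2180-09-21.

Answer: 2180-09-21


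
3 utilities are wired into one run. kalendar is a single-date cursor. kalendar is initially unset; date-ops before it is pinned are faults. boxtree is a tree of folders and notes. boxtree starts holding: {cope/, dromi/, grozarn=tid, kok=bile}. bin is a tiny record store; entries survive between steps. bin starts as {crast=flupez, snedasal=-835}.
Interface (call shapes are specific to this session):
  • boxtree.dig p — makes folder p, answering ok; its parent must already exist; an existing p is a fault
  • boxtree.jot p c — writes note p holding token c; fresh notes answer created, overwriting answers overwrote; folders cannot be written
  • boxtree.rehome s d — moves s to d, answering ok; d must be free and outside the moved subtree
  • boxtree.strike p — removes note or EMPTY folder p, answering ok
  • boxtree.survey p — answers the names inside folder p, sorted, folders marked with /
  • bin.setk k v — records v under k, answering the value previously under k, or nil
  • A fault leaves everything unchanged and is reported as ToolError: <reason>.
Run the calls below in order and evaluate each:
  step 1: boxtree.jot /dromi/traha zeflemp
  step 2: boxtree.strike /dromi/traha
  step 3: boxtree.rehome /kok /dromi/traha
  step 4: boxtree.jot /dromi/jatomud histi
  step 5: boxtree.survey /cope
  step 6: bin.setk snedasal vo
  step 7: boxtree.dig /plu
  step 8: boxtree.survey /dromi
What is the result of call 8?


Answer: [jatomud, traha]

Derivation:
$ boxtree.jot p=/dromi/traha c=zeflemp
:: created
$ boxtree.strike p=/dromi/traha
:: ok
$ boxtree.rehome s=/kok d=/dromi/traha
:: ok
$ boxtree.jot p=/dromi/jatomud c=histi
:: created
$ boxtree.survey p=/cope
:: []
$ bin.setk k=snedasal v=vo
:: -835
$ boxtree.dig p=/plu
:: ok
$ boxtree.survey p=/dromi
:: [jatomud, traha]


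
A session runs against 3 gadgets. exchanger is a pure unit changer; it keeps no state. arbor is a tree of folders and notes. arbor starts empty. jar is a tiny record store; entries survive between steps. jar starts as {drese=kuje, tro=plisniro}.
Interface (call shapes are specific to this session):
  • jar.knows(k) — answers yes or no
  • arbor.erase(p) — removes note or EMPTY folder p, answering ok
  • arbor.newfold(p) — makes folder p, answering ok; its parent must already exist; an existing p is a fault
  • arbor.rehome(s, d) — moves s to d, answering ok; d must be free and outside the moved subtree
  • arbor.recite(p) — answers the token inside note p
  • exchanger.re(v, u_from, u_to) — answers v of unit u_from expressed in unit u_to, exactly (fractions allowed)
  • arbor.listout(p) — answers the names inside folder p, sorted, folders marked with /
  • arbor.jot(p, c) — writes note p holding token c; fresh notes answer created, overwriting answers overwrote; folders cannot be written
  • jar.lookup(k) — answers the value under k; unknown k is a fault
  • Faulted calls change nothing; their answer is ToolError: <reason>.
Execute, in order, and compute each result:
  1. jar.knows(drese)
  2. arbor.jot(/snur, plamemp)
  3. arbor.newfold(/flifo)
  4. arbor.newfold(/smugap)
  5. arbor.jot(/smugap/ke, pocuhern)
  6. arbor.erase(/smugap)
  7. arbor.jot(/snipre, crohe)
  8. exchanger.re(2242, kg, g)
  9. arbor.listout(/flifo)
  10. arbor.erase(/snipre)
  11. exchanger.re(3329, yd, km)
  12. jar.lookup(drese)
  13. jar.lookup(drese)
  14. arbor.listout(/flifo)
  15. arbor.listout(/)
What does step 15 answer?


# 1. jar.knows(k=drese) -> yes
# 2. arbor.jot(p=/snur, c=plamemp) -> created
# 3. arbor.newfold(p=/flifo) -> ok
# 4. arbor.newfold(p=/smugap) -> ok
# 5. arbor.jot(p=/smugap/ke, c=pocuhern) -> created
# 6. arbor.erase(p=/smugap) -> ToolError: not empty
# 7. arbor.jot(p=/snipre, c=crohe) -> created
# 8. exchanger.re(v=2242, u_from=kg, u_to=g) -> 2242000
# 9. arbor.listout(p=/flifo) -> []
# 10. arbor.erase(p=/snipre) -> ok
# 11. exchanger.re(v=3329, u_from=yd, u_to=km) -> 3805047/1250000
# 12. jar.lookup(k=drese) -> kuje
# 13. jar.lookup(k=drese) -> kuje
# 14. arbor.listout(p=/flifo) -> []
# 15. arbor.listout(p=/) -> [flifo/, smugap/, snur]

Answer: [flifo/, smugap/, snur]
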